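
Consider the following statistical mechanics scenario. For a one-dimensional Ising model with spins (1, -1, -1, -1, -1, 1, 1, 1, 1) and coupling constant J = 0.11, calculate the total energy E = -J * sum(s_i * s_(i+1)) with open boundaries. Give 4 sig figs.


Step 1: Nearest-neighbor products: -1, 1, 1, 1, -1, 1, 1, 1
Step 2: Sum of products = 4
Step 3: E = -0.11 * 4 = -0.44

-0.44


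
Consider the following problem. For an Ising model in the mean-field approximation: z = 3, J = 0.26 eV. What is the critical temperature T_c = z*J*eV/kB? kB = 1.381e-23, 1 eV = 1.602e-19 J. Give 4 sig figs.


Step 1: z*J = 3*0.26 = 0.78 eV
Step 2: Convert to Joules: 0.78*1.602e-19 = 1.25e-19 J
Step 3: T_c = 1.25e-19 / 1.381e-23 = 9048 K

9048


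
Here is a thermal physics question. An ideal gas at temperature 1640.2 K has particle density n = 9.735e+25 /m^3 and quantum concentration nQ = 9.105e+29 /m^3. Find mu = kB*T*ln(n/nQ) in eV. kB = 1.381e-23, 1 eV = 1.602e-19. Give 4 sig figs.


Step 1: n/nQ = 9.735e+25/9.105e+29 = 0.0001069
Step 2: ln(n/nQ) = -9.143
Step 3: mu = kB*T*ln(n/nQ) = 2.265e-20*-9.143 = -2.071e-19 J
Step 4: Convert to eV: -2.071e-19/1.602e-19 = -1.293 eV

-1.293


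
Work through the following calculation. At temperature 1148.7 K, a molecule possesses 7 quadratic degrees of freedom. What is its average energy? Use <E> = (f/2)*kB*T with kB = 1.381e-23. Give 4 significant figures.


Step 1: f/2 = 7/2 = 3.5
Step 2: kB*T = 1.381e-23 * 1148.7 = 1.586e-20
Step 3: <E> = 3.5 * 1.586e-20 = 5.552e-20 J

5.552e-20


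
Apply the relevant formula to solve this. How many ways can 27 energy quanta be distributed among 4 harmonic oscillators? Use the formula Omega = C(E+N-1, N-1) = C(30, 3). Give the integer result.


Step 1: Use binomial coefficient C(30, 3)
Step 2: Numerator = 30! / 27!
Step 3: Denominator = 3!
Step 4: Omega = 4060

4060


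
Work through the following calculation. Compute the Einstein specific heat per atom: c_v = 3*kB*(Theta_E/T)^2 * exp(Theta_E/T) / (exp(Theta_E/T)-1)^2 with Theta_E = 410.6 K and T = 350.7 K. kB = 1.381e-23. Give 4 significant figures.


Step 1: x = Theta_E/T = 410.6/350.7 = 1.171
Step 2: x^2 = 1.371
Step 3: exp(x) = 3.225
Step 4: c_v = 3*1.381e-23*1.371*3.225/(3.225-1)^2 = 3.7e-23

3.7e-23


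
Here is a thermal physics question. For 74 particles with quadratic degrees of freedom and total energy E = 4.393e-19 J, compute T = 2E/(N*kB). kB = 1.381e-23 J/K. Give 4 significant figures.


Step 1: Numerator = 2*E = 2*4.393e-19 = 8.786e-19 J
Step 2: Denominator = N*kB = 74*1.381e-23 = 1.022e-21
Step 3: T = 8.786e-19 / 1.022e-21 = 859.7 K

859.7


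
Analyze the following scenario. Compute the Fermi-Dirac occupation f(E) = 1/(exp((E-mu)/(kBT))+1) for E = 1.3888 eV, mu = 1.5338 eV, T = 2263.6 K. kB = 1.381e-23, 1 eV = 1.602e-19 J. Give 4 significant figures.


Step 1: (E - mu) = 1.3888 - 1.5338 = -0.145 eV
Step 2: Convert: (E-mu)*eV = -2.323e-20 J
Step 3: x = (E-mu)*eV/(kB*T) = -0.7431
Step 4: f = 1/(exp(-0.7431)+1) = 0.6777

0.6777


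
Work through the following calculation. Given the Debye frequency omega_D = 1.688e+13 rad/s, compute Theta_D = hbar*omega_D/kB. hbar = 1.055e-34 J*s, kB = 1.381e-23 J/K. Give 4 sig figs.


Step 1: hbar*omega_D = 1.055e-34 * 1.688e+13 = 1.781e-21 J
Step 2: Theta_D = 1.781e-21 / 1.381e-23
Step 3: Theta_D = 129 K

129


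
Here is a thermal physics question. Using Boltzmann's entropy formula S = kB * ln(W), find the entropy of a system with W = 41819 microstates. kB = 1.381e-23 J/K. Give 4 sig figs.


Step 1: ln(W) = ln(41819) = 10.64
Step 2: S = kB * ln(W) = 1.381e-23 * 10.64
Step 3: S = 1.47e-22 J/K

1.47e-22


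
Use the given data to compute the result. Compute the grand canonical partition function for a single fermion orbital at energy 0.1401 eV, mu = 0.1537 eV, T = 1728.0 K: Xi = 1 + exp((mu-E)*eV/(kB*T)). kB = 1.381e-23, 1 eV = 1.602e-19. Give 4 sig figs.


Step 1: (mu - E) = 0.1537 - 0.1401 = 0.0136 eV
Step 2: x = (mu-E)*eV/(kB*T) = 0.0136*1.602e-19/(1.381e-23*1728.0) = 0.0913
Step 3: exp(x) = 1.096
Step 4: Xi = 1 + 1.096 = 2.096

2.096


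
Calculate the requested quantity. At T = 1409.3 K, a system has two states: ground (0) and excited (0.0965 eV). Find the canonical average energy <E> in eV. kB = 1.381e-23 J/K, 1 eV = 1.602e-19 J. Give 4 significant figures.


Step 1: beta*E = 0.0965*1.602e-19/(1.381e-23*1409.3) = 0.7943
Step 2: exp(-beta*E) = 0.4519
Step 3: <E> = 0.0965*0.4519/(1+0.4519) = 0.03003 eV

0.03003


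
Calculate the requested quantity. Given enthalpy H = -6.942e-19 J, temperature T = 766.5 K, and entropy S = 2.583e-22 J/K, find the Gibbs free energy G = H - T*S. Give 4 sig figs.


Step 1: T*S = 766.5 * 2.583e-22 = 1.98e-19 J
Step 2: G = H - T*S = -6.942e-19 - 1.98e-19
Step 3: G = -8.922e-19 J

-8.922e-19


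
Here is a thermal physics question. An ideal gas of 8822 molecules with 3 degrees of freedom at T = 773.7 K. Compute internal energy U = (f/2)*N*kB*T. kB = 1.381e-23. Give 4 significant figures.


Step 1: f/2 = 3/2 = 1.5
Step 2: N*kB*T = 8822*1.381e-23*773.7 = 9.426e-17
Step 3: U = 1.5 * 9.426e-17 = 1.414e-16 J

1.414e-16


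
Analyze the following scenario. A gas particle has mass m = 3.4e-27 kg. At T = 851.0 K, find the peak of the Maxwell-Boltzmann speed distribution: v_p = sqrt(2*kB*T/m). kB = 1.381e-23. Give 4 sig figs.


Step 1: Numerator = 2*kB*T = 2*1.381e-23*851.0 = 2.35e-20
Step 2: Ratio = 2.35e-20 / 3.4e-27 = 6.913e+06
Step 3: v_p = sqrt(6.913e+06) = 2629 m/s

2629


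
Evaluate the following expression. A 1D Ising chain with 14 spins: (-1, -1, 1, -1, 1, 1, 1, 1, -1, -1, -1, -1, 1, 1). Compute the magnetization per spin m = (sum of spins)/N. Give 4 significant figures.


Step 1: Count up spins (+1): 7, down spins (-1): 7
Step 2: Total magnetization M = 7 - 7 = 0
Step 3: m = M/N = 0/14 = 0

0


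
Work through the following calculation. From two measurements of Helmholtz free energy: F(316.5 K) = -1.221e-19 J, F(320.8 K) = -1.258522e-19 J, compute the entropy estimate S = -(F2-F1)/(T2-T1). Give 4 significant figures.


Step 1: dF = F2 - F1 = -1.258522e-19 - (-1.221e-19) = -3.7522e-21 J
Step 2: dT = T2 - T1 = 320.8 - 316.5 = 4.3 K
Step 3: S = -dF/dT = -(-3.7522e-21)/4.3 = 8.726e-22 J/K

8.726e-22


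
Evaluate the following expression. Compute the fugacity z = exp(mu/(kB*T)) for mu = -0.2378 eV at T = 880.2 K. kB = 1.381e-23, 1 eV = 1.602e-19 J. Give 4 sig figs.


Step 1: Convert mu to Joules: -0.2378*1.602e-19 = -3.81e-20 J
Step 2: kB*T = 1.381e-23*880.2 = 1.216e-20 J
Step 3: mu/(kB*T) = -3.134
Step 4: z = exp(-3.134) = 0.04354

0.04354


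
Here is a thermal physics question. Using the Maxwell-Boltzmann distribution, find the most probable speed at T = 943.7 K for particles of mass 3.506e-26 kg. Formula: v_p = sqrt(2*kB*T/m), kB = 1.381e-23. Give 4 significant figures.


Step 1: Numerator = 2*kB*T = 2*1.381e-23*943.7 = 2.606e-20
Step 2: Ratio = 2.606e-20 / 3.506e-26 = 7.434e+05
Step 3: v_p = sqrt(7.434e+05) = 862.2 m/s

862.2


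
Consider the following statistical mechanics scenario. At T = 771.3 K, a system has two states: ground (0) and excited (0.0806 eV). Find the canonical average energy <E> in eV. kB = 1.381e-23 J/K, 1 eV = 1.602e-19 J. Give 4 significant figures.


Step 1: beta*E = 0.0806*1.602e-19/(1.381e-23*771.3) = 1.212
Step 2: exp(-beta*E) = 0.2975
Step 3: <E> = 0.0806*0.2975/(1+0.2975) = 0.01848 eV

0.01848


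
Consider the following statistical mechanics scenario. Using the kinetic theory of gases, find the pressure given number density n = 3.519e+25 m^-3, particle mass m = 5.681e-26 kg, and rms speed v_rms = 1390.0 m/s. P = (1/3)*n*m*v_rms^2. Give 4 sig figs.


Step 1: v_rms^2 = 1390.0^2 = 1.932e+06
Step 2: n*m = 3.519e+25*5.681e-26 = 1.999
Step 3: P = (1/3)*1.999*1.932e+06 = 1.288e+06 Pa

1.288e+06


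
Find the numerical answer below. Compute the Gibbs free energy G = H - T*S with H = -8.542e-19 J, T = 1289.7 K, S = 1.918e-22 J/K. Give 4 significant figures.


Step 1: T*S = 1289.7 * 1.918e-22 = 2.474e-19 J
Step 2: G = H - T*S = -8.542e-19 - 2.474e-19
Step 3: G = -1.102e-18 J

-1.102e-18


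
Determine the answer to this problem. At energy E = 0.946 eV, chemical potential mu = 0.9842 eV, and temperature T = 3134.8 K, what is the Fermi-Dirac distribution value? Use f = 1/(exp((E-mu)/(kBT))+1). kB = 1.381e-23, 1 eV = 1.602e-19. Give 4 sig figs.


Step 1: (E - mu) = 0.946 - 0.9842 = -0.0382 eV
Step 2: Convert: (E-mu)*eV = -6.12e-21 J
Step 3: x = (E-mu)*eV/(kB*T) = -0.1414
Step 4: f = 1/(exp(-0.1414)+1) = 0.5353

0.5353


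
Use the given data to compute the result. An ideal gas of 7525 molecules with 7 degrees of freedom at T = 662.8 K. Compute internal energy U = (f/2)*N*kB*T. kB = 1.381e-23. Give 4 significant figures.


Step 1: f/2 = 7/2 = 3.5
Step 2: N*kB*T = 7525*1.381e-23*662.8 = 6.888e-17
Step 3: U = 3.5 * 6.888e-17 = 2.411e-16 J

2.411e-16


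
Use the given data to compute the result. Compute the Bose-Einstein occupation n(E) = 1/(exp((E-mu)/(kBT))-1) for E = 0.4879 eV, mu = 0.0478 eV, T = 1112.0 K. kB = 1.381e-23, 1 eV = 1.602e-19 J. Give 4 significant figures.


Step 1: (E - mu) = 0.4401 eV
Step 2: x = (E-mu)*eV/(kB*T) = 0.4401*1.602e-19/(1.381e-23*1112.0) = 4.591
Step 3: exp(x) = 98.6
Step 4: n = 1/(exp(x)-1) = 0.01025

0.01025


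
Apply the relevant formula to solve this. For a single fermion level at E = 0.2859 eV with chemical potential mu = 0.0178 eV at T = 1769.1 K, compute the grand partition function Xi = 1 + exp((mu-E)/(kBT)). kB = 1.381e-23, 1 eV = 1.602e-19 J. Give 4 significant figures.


Step 1: (mu - E) = 0.0178 - 0.2859 = -0.2681 eV
Step 2: x = (mu-E)*eV/(kB*T) = -0.2681*1.602e-19/(1.381e-23*1769.1) = -1.758
Step 3: exp(x) = 0.1724
Step 4: Xi = 1 + 0.1724 = 1.172

1.172


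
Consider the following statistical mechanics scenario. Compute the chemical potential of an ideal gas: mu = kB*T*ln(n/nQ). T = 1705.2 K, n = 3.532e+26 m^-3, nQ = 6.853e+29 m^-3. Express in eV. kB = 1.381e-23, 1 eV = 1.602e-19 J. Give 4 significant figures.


Step 1: n/nQ = 3.532e+26/6.853e+29 = 0.0005154
Step 2: ln(n/nQ) = -7.571
Step 3: mu = kB*T*ln(n/nQ) = 2.355e-20*-7.571 = -1.783e-19 J
Step 4: Convert to eV: -1.783e-19/1.602e-19 = -1.113 eV

-1.113


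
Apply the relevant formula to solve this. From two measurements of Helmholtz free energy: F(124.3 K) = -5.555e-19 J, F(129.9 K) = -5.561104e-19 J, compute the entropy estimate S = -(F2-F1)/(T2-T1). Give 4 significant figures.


Step 1: dF = F2 - F1 = -5.561104e-19 - (-5.555e-19) = -6.104e-22 J
Step 2: dT = T2 - T1 = 129.9 - 124.3 = 5.6 K
Step 3: S = -dF/dT = -(-6.104e-22)/5.6 = 1.09e-22 J/K

1.09e-22


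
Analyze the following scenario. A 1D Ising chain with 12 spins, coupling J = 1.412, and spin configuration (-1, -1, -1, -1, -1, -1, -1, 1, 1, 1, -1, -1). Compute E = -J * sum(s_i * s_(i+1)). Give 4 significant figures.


Step 1: Nearest-neighbor products: 1, 1, 1, 1, 1, 1, -1, 1, 1, -1, 1
Step 2: Sum of products = 7
Step 3: E = -1.412 * 7 = -9.884

-9.884


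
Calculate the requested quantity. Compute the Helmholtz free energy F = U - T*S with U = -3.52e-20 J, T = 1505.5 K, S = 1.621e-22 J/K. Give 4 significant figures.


Step 1: T*S = 1505.5 * 1.621e-22 = 2.44e-19 J
Step 2: F = U - T*S = -3.52e-20 - 2.44e-19
Step 3: F = -2.792e-19 J

-2.792e-19


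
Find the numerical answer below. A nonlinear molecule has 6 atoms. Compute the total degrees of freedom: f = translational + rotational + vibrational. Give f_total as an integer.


Step 1: Translational DOF = 3
Step 2: Rotational DOF (nonlinear) = 3
Step 3: Vibrational DOF = 3*6 - 6 = 12
Step 4: Total = 3 + 3 + 12 = 18

18


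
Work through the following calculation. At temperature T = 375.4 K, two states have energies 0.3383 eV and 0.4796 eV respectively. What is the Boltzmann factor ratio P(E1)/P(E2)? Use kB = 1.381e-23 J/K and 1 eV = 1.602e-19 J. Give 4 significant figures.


Step 1: Compute energy difference dE = E1 - E2 = 0.3383 - 0.4796 = -0.1413 eV
Step 2: Convert to Joules: dE_J = -0.1413 * 1.602e-19 = -2.264e-20 J
Step 3: Compute exponent = -dE_J / (kB * T) = -(-2.264e-20) / (1.381e-23 * 375.4) = 4.366
Step 4: P(E1)/P(E2) = exp(4.366) = 78.75

78.75


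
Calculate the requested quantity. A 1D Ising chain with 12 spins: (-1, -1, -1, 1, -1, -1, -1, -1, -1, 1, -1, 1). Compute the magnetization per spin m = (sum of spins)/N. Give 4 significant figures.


Step 1: Count up spins (+1): 3, down spins (-1): 9
Step 2: Total magnetization M = 3 - 9 = -6
Step 3: m = M/N = -6/12 = -0.5

-0.5


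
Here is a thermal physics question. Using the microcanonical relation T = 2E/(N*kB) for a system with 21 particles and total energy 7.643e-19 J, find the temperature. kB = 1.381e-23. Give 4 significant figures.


Step 1: Numerator = 2*E = 2*7.643e-19 = 1.529e-18 J
Step 2: Denominator = N*kB = 21*1.381e-23 = 2.9e-22
Step 3: T = 1.529e-18 / 2.9e-22 = 5271 K

5271


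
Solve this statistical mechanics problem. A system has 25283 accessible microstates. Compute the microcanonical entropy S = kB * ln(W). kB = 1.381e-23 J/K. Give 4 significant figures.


Step 1: ln(W) = ln(25283) = 10.14
Step 2: S = kB * ln(W) = 1.381e-23 * 10.14
Step 3: S = 1.4e-22 J/K

1.4e-22


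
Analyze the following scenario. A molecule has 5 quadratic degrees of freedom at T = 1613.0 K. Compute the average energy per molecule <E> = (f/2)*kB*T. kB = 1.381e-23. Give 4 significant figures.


Step 1: f/2 = 5/2 = 2.5
Step 2: kB*T = 1.381e-23 * 1613.0 = 2.228e-20
Step 3: <E> = 2.5 * 2.228e-20 = 5.569e-20 J

5.569e-20


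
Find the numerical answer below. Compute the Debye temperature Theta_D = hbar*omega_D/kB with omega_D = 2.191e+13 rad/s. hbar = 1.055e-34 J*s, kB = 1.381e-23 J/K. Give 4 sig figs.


Step 1: hbar*omega_D = 1.055e-34 * 2.191e+13 = 2.312e-21 J
Step 2: Theta_D = 2.312e-21 / 1.381e-23
Step 3: Theta_D = 167.4 K

167.4


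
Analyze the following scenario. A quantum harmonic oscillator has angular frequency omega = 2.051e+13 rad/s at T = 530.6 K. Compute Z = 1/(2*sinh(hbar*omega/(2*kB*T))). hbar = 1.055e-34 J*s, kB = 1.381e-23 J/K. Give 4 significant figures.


Step 1: Compute x = hbar*omega/(kB*T) = 1.055e-34*2.051e+13/(1.381e-23*530.6) = 0.2953
Step 2: x/2 = 0.1476
Step 3: sinh(x/2) = 0.1482
Step 4: Z = 1/(2*0.1482) = 3.374

3.374


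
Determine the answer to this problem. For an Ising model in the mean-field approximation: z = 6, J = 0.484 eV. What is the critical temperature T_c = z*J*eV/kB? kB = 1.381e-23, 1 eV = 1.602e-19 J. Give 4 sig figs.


Step 1: z*J = 6*0.484 = 2.904 eV
Step 2: Convert to Joules: 2.904*1.602e-19 = 4.652e-19 J
Step 3: T_c = 4.652e-19 / 1.381e-23 = 3.369e+04 K

3.369e+04


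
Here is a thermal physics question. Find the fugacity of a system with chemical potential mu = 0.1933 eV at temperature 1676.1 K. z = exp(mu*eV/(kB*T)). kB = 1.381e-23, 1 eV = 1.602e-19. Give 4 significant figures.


Step 1: Convert mu to Joules: 0.1933*1.602e-19 = 3.097e-20 J
Step 2: kB*T = 1.381e-23*1676.1 = 2.315e-20 J
Step 3: mu/(kB*T) = 1.338
Step 4: z = exp(1.338) = 3.811

3.811


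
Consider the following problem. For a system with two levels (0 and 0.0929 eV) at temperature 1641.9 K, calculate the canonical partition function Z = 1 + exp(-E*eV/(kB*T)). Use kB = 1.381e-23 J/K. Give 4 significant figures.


Step 1: Compute beta*E = E*eV/(kB*T) = 0.0929*1.602e-19/(1.381e-23*1641.9) = 0.6564
Step 2: exp(-beta*E) = exp(-0.6564) = 0.5187
Step 3: Z = 1 + 0.5187 = 1.519

1.519


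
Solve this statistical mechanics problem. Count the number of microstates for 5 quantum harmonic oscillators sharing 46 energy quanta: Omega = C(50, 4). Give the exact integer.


Step 1: Use binomial coefficient C(50, 4)
Step 2: Numerator = 50! / 46!
Step 3: Denominator = 4!
Step 4: Omega = 230300

230300


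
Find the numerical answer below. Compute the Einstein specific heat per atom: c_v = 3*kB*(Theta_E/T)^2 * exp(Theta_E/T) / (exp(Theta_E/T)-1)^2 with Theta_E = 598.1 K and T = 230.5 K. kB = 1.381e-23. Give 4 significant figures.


Step 1: x = Theta_E/T = 598.1/230.5 = 2.595
Step 2: x^2 = 6.733
Step 3: exp(x) = 13.39
Step 4: c_v = 3*1.381e-23*6.733*13.39/(13.39-1)^2 = 2.432e-23

2.432e-23


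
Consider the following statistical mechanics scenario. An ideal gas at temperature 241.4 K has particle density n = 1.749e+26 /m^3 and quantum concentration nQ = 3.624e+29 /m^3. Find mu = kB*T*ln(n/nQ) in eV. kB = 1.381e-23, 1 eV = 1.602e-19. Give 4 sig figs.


Step 1: n/nQ = 1.749e+26/3.624e+29 = 0.0004826
Step 2: ln(n/nQ) = -7.636
Step 3: mu = kB*T*ln(n/nQ) = 3.334e-21*-7.636 = -2.546e-20 J
Step 4: Convert to eV: -2.546e-20/1.602e-19 = -0.1589 eV

-0.1589


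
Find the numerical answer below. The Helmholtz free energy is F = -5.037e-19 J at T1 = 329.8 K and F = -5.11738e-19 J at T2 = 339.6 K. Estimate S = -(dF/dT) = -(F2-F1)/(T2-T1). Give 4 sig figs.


Step 1: dF = F2 - F1 = -5.11738e-19 - (-5.037e-19) = -8.038e-21 J
Step 2: dT = T2 - T1 = 339.6 - 329.8 = 9.8 K
Step 3: S = -dF/dT = -(-8.038e-21)/9.8 = 8.202e-22 J/K

8.202e-22


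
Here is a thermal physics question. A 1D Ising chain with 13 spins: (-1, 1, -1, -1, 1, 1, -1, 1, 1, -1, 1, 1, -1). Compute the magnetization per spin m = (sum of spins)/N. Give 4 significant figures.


Step 1: Count up spins (+1): 7, down spins (-1): 6
Step 2: Total magnetization M = 7 - 6 = 1
Step 3: m = M/N = 1/13 = 0.07692

0.07692


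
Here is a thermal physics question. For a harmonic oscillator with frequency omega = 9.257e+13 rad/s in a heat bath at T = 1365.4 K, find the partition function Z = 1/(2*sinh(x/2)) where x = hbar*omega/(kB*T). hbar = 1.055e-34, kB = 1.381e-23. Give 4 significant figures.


Step 1: Compute x = hbar*omega/(kB*T) = 1.055e-34*9.257e+13/(1.381e-23*1365.4) = 0.5179
Step 2: x/2 = 0.259
Step 3: sinh(x/2) = 0.2619
Step 4: Z = 1/(2*0.2619) = 1.909

1.909


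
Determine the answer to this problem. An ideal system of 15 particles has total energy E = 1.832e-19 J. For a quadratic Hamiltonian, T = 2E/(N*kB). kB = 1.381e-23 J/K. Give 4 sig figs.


Step 1: Numerator = 2*E = 2*1.832e-19 = 3.664e-19 J
Step 2: Denominator = N*kB = 15*1.381e-23 = 2.071e-22
Step 3: T = 3.664e-19 / 2.071e-22 = 1769 K

1769


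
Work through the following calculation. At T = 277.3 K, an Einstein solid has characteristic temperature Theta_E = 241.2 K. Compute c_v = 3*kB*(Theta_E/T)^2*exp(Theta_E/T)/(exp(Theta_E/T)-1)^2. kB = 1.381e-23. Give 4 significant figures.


Step 1: x = Theta_E/T = 241.2/277.3 = 0.8698
Step 2: x^2 = 0.7566
Step 3: exp(x) = 2.386
Step 4: c_v = 3*1.381e-23*0.7566*2.386/(2.386-1)^2 = 3.891e-23

3.891e-23


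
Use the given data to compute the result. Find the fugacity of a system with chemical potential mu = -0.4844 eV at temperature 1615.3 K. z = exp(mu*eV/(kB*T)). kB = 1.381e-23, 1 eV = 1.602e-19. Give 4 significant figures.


Step 1: Convert mu to Joules: -0.4844*1.602e-19 = -7.76e-20 J
Step 2: kB*T = 1.381e-23*1615.3 = 2.231e-20 J
Step 3: mu/(kB*T) = -3.479
Step 4: z = exp(-3.479) = 0.03085

0.03085


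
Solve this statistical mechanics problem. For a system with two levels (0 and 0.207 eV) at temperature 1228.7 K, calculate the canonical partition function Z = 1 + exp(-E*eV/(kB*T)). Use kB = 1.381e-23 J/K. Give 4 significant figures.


Step 1: Compute beta*E = E*eV/(kB*T) = 0.207*1.602e-19/(1.381e-23*1228.7) = 1.954
Step 2: exp(-beta*E) = exp(-1.954) = 0.1417
Step 3: Z = 1 + 0.1417 = 1.142

1.142


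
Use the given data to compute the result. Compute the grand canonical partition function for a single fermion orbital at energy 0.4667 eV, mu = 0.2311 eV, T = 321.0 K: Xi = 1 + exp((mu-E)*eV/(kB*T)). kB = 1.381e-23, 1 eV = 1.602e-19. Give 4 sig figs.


Step 1: (mu - E) = 0.2311 - 0.4667 = -0.2356 eV
Step 2: x = (mu-E)*eV/(kB*T) = -0.2356*1.602e-19/(1.381e-23*321.0) = -8.514
Step 3: exp(x) = 0.0002006
Step 4: Xi = 1 + 0.0002006 = 1

1


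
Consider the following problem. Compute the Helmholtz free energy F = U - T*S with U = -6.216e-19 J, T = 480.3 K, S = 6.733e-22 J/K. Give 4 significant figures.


Step 1: T*S = 480.3 * 6.733e-22 = 3.234e-19 J
Step 2: F = U - T*S = -6.216e-19 - 3.234e-19
Step 3: F = -9.45e-19 J

-9.45e-19


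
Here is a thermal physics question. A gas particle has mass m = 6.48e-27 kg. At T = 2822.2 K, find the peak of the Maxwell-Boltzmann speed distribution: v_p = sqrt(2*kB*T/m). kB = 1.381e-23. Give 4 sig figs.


Step 1: Numerator = 2*kB*T = 2*1.381e-23*2822.2 = 7.795e-20
Step 2: Ratio = 7.795e-20 / 6.48e-27 = 1.203e+07
Step 3: v_p = sqrt(1.203e+07) = 3468 m/s

3468


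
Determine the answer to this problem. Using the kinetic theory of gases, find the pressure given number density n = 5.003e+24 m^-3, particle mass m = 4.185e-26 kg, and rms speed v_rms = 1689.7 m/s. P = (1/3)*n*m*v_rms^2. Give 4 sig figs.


Step 1: v_rms^2 = 1689.7^2 = 2.855e+06
Step 2: n*m = 5.003e+24*4.185e-26 = 0.2094
Step 3: P = (1/3)*0.2094*2.855e+06 = 1.993e+05 Pa

1.993e+05


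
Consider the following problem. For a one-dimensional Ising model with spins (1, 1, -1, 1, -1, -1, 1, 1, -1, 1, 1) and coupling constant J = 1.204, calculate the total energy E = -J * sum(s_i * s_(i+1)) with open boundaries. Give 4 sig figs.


Step 1: Nearest-neighbor products: 1, -1, -1, -1, 1, -1, 1, -1, -1, 1
Step 2: Sum of products = -2
Step 3: E = -1.204 * -2 = 2.408

2.408


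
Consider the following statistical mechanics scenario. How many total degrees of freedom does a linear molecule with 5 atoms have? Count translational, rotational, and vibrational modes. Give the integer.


Step 1: Translational DOF = 3
Step 2: Rotational DOF (linear) = 2
Step 3: Vibrational DOF = 3*5 - 5 = 10
Step 4: Total = 3 + 2 + 10 = 15

15


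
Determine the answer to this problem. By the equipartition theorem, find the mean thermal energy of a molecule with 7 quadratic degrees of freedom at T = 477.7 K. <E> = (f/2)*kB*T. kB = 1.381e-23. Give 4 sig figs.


Step 1: f/2 = 7/2 = 3.5
Step 2: kB*T = 1.381e-23 * 477.7 = 6.597e-21
Step 3: <E> = 3.5 * 6.597e-21 = 2.309e-20 J

2.309e-20


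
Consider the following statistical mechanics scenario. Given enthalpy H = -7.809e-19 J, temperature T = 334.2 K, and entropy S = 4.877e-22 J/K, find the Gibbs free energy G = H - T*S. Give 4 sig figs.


Step 1: T*S = 334.2 * 4.877e-22 = 1.63e-19 J
Step 2: G = H - T*S = -7.809e-19 - 1.63e-19
Step 3: G = -9.439e-19 J

-9.439e-19


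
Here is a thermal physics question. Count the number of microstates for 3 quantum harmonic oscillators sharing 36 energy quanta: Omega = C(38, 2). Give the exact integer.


Step 1: Use binomial coefficient C(38, 2)
Step 2: Numerator = 38! / 36!
Step 3: Denominator = 2!
Step 4: Omega = 703

703


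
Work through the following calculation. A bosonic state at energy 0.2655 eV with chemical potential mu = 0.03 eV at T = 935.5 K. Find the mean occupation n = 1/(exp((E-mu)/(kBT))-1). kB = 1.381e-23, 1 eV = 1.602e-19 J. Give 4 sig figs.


Step 1: (E - mu) = 0.2355 eV
Step 2: x = (E-mu)*eV/(kB*T) = 0.2355*1.602e-19/(1.381e-23*935.5) = 2.92
Step 3: exp(x) = 18.55
Step 4: n = 1/(exp(x)-1) = 0.05699

0.05699


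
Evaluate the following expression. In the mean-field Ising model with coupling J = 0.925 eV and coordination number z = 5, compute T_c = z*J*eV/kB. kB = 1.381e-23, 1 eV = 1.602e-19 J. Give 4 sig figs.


Step 1: z*J = 5*0.925 = 4.625 eV
Step 2: Convert to Joules: 4.625*1.602e-19 = 7.409e-19 J
Step 3: T_c = 7.409e-19 / 1.381e-23 = 5.365e+04 K

5.365e+04


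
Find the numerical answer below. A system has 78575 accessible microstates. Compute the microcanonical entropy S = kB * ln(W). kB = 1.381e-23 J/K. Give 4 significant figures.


Step 1: ln(W) = ln(78575) = 11.27
Step 2: S = kB * ln(W) = 1.381e-23 * 11.27
Step 3: S = 1.557e-22 J/K

1.557e-22


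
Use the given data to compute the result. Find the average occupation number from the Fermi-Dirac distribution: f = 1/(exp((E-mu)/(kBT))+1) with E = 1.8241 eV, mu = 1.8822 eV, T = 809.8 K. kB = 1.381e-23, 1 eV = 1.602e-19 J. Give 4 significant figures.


Step 1: (E - mu) = 1.8241 - 1.8822 = -0.0581 eV
Step 2: Convert: (E-mu)*eV = -9.308e-21 J
Step 3: x = (E-mu)*eV/(kB*T) = -0.8323
Step 4: f = 1/(exp(-0.8323)+1) = 0.6968

0.6968


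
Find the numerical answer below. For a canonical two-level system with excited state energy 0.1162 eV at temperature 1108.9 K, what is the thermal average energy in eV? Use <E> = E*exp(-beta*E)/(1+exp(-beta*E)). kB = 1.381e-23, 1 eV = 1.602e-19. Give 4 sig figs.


Step 1: beta*E = 0.1162*1.602e-19/(1.381e-23*1108.9) = 1.216
Step 2: exp(-beta*E) = 0.2965
Step 3: <E> = 0.1162*0.2965/(1+0.2965) = 0.02658 eV

0.02658


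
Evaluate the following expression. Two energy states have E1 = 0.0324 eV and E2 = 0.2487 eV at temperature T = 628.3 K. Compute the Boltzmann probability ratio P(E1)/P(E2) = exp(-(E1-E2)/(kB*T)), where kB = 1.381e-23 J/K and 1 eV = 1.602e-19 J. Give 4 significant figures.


Step 1: Compute energy difference dE = E1 - E2 = 0.0324 - 0.2487 = -0.2163 eV
Step 2: Convert to Joules: dE_J = -0.2163 * 1.602e-19 = -3.465e-20 J
Step 3: Compute exponent = -dE_J / (kB * T) = -(-3.465e-20) / (1.381e-23 * 628.3) = 3.994
Step 4: P(E1)/P(E2) = exp(3.994) = 54.25

54.25


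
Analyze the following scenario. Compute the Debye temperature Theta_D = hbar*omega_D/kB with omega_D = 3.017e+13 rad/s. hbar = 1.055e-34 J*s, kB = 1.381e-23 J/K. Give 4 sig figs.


Step 1: hbar*omega_D = 1.055e-34 * 3.017e+13 = 3.183e-21 J
Step 2: Theta_D = 3.183e-21 / 1.381e-23
Step 3: Theta_D = 230.5 K

230.5


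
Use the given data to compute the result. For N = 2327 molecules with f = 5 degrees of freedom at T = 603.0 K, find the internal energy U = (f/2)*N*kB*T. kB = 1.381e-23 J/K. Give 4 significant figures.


Step 1: f/2 = 5/2 = 2.5
Step 2: N*kB*T = 2327*1.381e-23*603.0 = 1.938e-17
Step 3: U = 2.5 * 1.938e-17 = 4.844e-17 J

4.844e-17


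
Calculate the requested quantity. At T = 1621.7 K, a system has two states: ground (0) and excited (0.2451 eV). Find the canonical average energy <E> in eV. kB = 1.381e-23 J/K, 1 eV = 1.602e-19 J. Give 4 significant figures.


Step 1: beta*E = 0.2451*1.602e-19/(1.381e-23*1621.7) = 1.753
Step 2: exp(-beta*E) = 0.1732
Step 3: <E> = 0.2451*0.1732/(1+0.1732) = 0.03619 eV

0.03619


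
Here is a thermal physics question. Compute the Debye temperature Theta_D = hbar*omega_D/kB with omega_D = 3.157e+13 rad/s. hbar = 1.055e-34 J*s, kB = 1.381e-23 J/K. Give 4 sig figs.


Step 1: hbar*omega_D = 1.055e-34 * 3.157e+13 = 3.331e-21 J
Step 2: Theta_D = 3.331e-21 / 1.381e-23
Step 3: Theta_D = 241.2 K

241.2


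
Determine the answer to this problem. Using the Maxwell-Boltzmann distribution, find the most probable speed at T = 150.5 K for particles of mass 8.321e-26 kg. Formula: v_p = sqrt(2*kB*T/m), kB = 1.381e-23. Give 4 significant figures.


Step 1: Numerator = 2*kB*T = 2*1.381e-23*150.5 = 4.157e-21
Step 2: Ratio = 4.157e-21 / 8.321e-26 = 4.996e+04
Step 3: v_p = sqrt(4.996e+04) = 223.5 m/s

223.5


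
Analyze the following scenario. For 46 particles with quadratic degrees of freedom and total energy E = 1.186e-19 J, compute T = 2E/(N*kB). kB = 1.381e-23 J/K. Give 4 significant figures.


Step 1: Numerator = 2*E = 2*1.186e-19 = 2.372e-19 J
Step 2: Denominator = N*kB = 46*1.381e-23 = 6.353e-22
Step 3: T = 2.372e-19 / 6.353e-22 = 373.4 K

373.4


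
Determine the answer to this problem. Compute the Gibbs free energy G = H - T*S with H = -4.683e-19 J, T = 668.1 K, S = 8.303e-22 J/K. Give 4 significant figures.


Step 1: T*S = 668.1 * 8.303e-22 = 5.547e-19 J
Step 2: G = H - T*S = -4.683e-19 - 5.547e-19
Step 3: G = -1.023e-18 J

-1.023e-18


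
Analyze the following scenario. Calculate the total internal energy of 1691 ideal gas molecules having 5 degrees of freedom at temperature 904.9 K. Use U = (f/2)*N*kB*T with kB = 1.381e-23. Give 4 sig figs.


Step 1: f/2 = 5/2 = 2.5
Step 2: N*kB*T = 1691*1.381e-23*904.9 = 2.113e-17
Step 3: U = 2.5 * 2.113e-17 = 5.283e-17 J

5.283e-17


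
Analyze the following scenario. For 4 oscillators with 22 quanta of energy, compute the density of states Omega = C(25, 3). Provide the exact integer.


Step 1: Use binomial coefficient C(25, 3)
Step 2: Numerator = 25! / 22!
Step 3: Denominator = 3!
Step 4: Omega = 2300

2300


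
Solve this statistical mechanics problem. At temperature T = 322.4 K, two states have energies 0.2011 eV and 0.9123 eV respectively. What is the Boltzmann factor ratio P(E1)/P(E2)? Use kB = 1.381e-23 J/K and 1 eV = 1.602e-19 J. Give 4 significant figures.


Step 1: Compute energy difference dE = E1 - E2 = 0.2011 - 0.9123 = -0.7112 eV
Step 2: Convert to Joules: dE_J = -0.7112 * 1.602e-19 = -1.139e-19 J
Step 3: Compute exponent = -dE_J / (kB * T) = -(-1.139e-19) / (1.381e-23 * 322.4) = 25.59
Step 4: P(E1)/P(E2) = exp(25.59) = 1.299e+11

1.299e+11


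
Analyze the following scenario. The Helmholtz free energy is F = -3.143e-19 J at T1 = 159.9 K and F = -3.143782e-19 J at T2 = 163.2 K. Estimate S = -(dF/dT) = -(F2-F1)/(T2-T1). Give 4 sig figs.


Step 1: dF = F2 - F1 = -3.143782e-19 - (-3.143e-19) = -7.82e-23 J
Step 2: dT = T2 - T1 = 163.2 - 159.9 = 3.3 K
Step 3: S = -dF/dT = -(-7.82e-23)/3.3 = 2.37e-23 J/K

2.37e-23


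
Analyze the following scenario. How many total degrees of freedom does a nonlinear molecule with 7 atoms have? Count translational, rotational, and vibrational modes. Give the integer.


Step 1: Translational DOF = 3
Step 2: Rotational DOF (nonlinear) = 3
Step 3: Vibrational DOF = 3*7 - 6 = 15
Step 4: Total = 3 + 3 + 15 = 21

21


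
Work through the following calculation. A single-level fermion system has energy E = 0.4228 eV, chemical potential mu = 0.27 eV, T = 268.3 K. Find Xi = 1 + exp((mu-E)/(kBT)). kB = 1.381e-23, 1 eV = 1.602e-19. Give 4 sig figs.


Step 1: (mu - E) = 0.27 - 0.4228 = -0.1528 eV
Step 2: x = (mu-E)*eV/(kB*T) = -0.1528*1.602e-19/(1.381e-23*268.3) = -6.607
Step 3: exp(x) = 0.001352
Step 4: Xi = 1 + 0.001352 = 1.001

1.001


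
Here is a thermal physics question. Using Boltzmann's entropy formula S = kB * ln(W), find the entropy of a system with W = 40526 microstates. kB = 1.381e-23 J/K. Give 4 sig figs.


Step 1: ln(W) = ln(40526) = 10.61
Step 2: S = kB * ln(W) = 1.381e-23 * 10.61
Step 3: S = 1.465e-22 J/K

1.465e-22


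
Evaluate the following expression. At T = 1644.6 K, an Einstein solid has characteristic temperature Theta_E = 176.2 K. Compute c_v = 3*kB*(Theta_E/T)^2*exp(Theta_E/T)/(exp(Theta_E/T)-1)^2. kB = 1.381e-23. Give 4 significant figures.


Step 1: x = Theta_E/T = 176.2/1644.6 = 0.1071
Step 2: x^2 = 0.01148
Step 3: exp(x) = 1.113
Step 4: c_v = 3*1.381e-23*0.01148*1.113/(1.113-1)^2 = 4.139e-23

4.139e-23


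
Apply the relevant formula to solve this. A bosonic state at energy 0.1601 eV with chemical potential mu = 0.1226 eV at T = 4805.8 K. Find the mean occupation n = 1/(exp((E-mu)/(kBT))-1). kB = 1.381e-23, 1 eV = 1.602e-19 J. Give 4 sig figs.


Step 1: (E - mu) = 0.0375 eV
Step 2: x = (E-mu)*eV/(kB*T) = 0.0375*1.602e-19/(1.381e-23*4805.8) = 0.09052
Step 3: exp(x) = 1.095
Step 4: n = 1/(exp(x)-1) = 10.56

10.56


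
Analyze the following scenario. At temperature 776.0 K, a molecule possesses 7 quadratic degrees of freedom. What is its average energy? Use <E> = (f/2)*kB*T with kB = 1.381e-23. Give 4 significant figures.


Step 1: f/2 = 7/2 = 3.5
Step 2: kB*T = 1.381e-23 * 776.0 = 1.072e-20
Step 3: <E> = 3.5 * 1.072e-20 = 3.751e-20 J

3.751e-20


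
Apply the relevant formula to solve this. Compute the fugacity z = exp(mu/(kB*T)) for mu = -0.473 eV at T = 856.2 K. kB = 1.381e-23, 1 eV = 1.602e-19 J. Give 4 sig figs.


Step 1: Convert mu to Joules: -0.473*1.602e-19 = -7.577e-20 J
Step 2: kB*T = 1.381e-23*856.2 = 1.182e-20 J
Step 3: mu/(kB*T) = -6.408
Step 4: z = exp(-6.408) = 0.001648

0.001648


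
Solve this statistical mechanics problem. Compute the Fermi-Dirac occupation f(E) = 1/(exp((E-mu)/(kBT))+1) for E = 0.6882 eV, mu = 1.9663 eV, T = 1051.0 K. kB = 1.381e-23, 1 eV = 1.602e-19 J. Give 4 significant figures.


Step 1: (E - mu) = 0.6882 - 1.9663 = -1.278 eV
Step 2: Convert: (E-mu)*eV = -2.048e-19 J
Step 3: x = (E-mu)*eV/(kB*T) = -14.11
Step 4: f = 1/(exp(-14.11)+1) = 1

1


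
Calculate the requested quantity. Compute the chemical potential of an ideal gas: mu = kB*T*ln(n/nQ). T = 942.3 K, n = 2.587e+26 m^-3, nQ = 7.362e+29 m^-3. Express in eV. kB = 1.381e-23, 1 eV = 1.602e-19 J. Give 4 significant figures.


Step 1: n/nQ = 2.587e+26/7.362e+29 = 0.0003514
Step 2: ln(n/nQ) = -7.954
Step 3: mu = kB*T*ln(n/nQ) = 1.301e-20*-7.954 = -1.035e-19 J
Step 4: Convert to eV: -1.035e-19/1.602e-19 = -0.6461 eV

-0.6461


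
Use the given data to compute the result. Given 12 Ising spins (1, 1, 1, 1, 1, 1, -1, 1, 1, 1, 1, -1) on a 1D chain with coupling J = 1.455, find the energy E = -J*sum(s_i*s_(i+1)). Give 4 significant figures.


Step 1: Nearest-neighbor products: 1, 1, 1, 1, 1, -1, -1, 1, 1, 1, -1
Step 2: Sum of products = 5
Step 3: E = -1.455 * 5 = -7.275

-7.275


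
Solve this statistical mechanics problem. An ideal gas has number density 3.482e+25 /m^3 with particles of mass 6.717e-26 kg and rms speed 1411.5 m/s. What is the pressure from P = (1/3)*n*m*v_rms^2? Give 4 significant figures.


Step 1: v_rms^2 = 1411.5^2 = 1.992e+06
Step 2: n*m = 3.482e+25*6.717e-26 = 2.339
Step 3: P = (1/3)*2.339*1.992e+06 = 1.553e+06 Pa

1.553e+06


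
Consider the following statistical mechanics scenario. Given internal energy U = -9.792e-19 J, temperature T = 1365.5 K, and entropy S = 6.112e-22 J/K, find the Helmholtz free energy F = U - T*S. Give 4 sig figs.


Step 1: T*S = 1365.5 * 6.112e-22 = 8.346e-19 J
Step 2: F = U - T*S = -9.792e-19 - 8.346e-19
Step 3: F = -1.814e-18 J

-1.814e-18


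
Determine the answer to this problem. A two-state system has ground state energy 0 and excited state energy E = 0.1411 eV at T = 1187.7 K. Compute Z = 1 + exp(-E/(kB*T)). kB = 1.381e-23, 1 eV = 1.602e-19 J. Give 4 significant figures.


Step 1: Compute beta*E = E*eV/(kB*T) = 0.1411*1.602e-19/(1.381e-23*1187.7) = 1.378
Step 2: exp(-beta*E) = exp(-1.378) = 0.2521
Step 3: Z = 1 + 0.2521 = 1.252

1.252


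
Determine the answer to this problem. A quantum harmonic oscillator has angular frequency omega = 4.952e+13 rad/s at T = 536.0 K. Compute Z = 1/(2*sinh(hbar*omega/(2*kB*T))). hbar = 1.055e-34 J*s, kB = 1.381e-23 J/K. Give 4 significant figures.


Step 1: Compute x = hbar*omega/(kB*T) = 1.055e-34*4.952e+13/(1.381e-23*536.0) = 0.7058
Step 2: x/2 = 0.3529
Step 3: sinh(x/2) = 0.3603
Step 4: Z = 1/(2*0.3603) = 1.388

1.388


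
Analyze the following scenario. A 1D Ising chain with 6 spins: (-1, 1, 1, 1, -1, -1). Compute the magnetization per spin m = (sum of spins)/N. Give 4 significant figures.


Step 1: Count up spins (+1): 3, down spins (-1): 3
Step 2: Total magnetization M = 3 - 3 = 0
Step 3: m = M/N = 0/6 = 0

0


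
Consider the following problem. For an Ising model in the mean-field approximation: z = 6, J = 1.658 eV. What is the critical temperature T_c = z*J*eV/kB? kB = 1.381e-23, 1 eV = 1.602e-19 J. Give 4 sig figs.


Step 1: z*J = 6*1.658 = 9.948 eV
Step 2: Convert to Joules: 9.948*1.602e-19 = 1.594e-18 J
Step 3: T_c = 1.594e-18 / 1.381e-23 = 1.154e+05 K

1.154e+05


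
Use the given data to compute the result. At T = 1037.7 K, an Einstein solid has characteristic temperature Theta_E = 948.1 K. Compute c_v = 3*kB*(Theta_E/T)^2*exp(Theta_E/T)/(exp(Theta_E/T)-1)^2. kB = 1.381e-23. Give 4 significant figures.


Step 1: x = Theta_E/T = 948.1/1037.7 = 0.9137
Step 2: x^2 = 0.8348
Step 3: exp(x) = 2.493
Step 4: c_v = 3*1.381e-23*0.8348*2.493/(2.493-1)^2 = 3.866e-23

3.866e-23


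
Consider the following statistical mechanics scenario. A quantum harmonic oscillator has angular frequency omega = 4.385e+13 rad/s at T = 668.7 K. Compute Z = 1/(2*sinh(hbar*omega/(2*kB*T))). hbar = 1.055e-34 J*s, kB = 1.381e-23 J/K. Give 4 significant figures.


Step 1: Compute x = hbar*omega/(kB*T) = 1.055e-34*4.385e+13/(1.381e-23*668.7) = 0.501
Step 2: x/2 = 0.2505
Step 3: sinh(x/2) = 0.2531
Step 4: Z = 1/(2*0.2531) = 1.975

1.975


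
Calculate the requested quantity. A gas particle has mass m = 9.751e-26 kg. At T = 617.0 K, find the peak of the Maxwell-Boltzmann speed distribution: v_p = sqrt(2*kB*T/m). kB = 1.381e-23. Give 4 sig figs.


Step 1: Numerator = 2*kB*T = 2*1.381e-23*617.0 = 1.704e-20
Step 2: Ratio = 1.704e-20 / 9.751e-26 = 1.748e+05
Step 3: v_p = sqrt(1.748e+05) = 418.1 m/s

418.1


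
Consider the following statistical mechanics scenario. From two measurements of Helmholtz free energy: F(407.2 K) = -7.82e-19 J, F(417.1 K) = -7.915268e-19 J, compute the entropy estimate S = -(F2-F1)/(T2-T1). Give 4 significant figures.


Step 1: dF = F2 - F1 = -7.915268e-19 - (-7.82e-19) = -9.5268e-21 J
Step 2: dT = T2 - T1 = 417.1 - 407.2 = 9.9 K
Step 3: S = -dF/dT = -(-9.5268e-21)/9.9 = 9.623e-22 J/K

9.623e-22


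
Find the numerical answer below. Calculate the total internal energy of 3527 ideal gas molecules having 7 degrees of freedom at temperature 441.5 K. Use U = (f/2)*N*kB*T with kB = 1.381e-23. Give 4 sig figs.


Step 1: f/2 = 7/2 = 3.5
Step 2: N*kB*T = 3527*1.381e-23*441.5 = 2.15e-17
Step 3: U = 3.5 * 2.15e-17 = 7.527e-17 J

7.527e-17


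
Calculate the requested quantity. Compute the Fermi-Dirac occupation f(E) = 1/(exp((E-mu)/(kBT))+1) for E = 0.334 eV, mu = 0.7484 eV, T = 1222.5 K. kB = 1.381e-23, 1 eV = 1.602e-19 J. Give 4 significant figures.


Step 1: (E - mu) = 0.334 - 0.7484 = -0.4144 eV
Step 2: Convert: (E-mu)*eV = -6.639e-20 J
Step 3: x = (E-mu)*eV/(kB*T) = -3.932
Step 4: f = 1/(exp(-3.932)+1) = 0.9808

0.9808


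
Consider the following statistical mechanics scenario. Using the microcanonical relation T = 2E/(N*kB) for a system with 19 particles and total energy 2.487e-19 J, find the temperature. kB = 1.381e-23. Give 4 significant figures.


Step 1: Numerator = 2*E = 2*2.487e-19 = 4.974e-19 J
Step 2: Denominator = N*kB = 19*1.381e-23 = 2.624e-22
Step 3: T = 4.974e-19 / 2.624e-22 = 1896 K

1896


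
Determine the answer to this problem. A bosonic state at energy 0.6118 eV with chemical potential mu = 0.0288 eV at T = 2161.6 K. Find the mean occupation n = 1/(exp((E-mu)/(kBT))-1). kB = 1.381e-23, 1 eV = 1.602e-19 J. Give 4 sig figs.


Step 1: (E - mu) = 0.583 eV
Step 2: x = (E-mu)*eV/(kB*T) = 0.583*1.602e-19/(1.381e-23*2161.6) = 3.129
Step 3: exp(x) = 22.84
Step 4: n = 1/(exp(x)-1) = 0.04578

0.04578


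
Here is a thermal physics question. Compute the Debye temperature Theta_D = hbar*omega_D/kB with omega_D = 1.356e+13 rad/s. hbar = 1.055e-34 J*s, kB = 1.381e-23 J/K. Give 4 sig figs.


Step 1: hbar*omega_D = 1.055e-34 * 1.356e+13 = 1.431e-21 J
Step 2: Theta_D = 1.431e-21 / 1.381e-23
Step 3: Theta_D = 103.6 K

103.6


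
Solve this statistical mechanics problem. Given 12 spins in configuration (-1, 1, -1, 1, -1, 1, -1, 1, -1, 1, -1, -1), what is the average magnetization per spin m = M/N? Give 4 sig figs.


Step 1: Count up spins (+1): 5, down spins (-1): 7
Step 2: Total magnetization M = 5 - 7 = -2
Step 3: m = M/N = -2/12 = -0.1667

-0.1667


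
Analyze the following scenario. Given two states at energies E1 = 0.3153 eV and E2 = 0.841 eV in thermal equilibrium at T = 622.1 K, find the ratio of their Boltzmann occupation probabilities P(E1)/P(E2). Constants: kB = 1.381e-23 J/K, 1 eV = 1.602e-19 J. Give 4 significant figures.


Step 1: Compute energy difference dE = E1 - E2 = 0.3153 - 0.841 = -0.5257 eV
Step 2: Convert to Joules: dE_J = -0.5257 * 1.602e-19 = -8.422e-20 J
Step 3: Compute exponent = -dE_J / (kB * T) = -(-8.422e-20) / (1.381e-23 * 622.1) = 9.803
Step 4: P(E1)/P(E2) = exp(9.803) = 1.808e+04

1.808e+04


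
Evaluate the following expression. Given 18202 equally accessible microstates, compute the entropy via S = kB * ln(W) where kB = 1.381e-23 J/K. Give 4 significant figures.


Step 1: ln(W) = ln(18202) = 9.809
Step 2: S = kB * ln(W) = 1.381e-23 * 9.809
Step 3: S = 1.355e-22 J/K

1.355e-22
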